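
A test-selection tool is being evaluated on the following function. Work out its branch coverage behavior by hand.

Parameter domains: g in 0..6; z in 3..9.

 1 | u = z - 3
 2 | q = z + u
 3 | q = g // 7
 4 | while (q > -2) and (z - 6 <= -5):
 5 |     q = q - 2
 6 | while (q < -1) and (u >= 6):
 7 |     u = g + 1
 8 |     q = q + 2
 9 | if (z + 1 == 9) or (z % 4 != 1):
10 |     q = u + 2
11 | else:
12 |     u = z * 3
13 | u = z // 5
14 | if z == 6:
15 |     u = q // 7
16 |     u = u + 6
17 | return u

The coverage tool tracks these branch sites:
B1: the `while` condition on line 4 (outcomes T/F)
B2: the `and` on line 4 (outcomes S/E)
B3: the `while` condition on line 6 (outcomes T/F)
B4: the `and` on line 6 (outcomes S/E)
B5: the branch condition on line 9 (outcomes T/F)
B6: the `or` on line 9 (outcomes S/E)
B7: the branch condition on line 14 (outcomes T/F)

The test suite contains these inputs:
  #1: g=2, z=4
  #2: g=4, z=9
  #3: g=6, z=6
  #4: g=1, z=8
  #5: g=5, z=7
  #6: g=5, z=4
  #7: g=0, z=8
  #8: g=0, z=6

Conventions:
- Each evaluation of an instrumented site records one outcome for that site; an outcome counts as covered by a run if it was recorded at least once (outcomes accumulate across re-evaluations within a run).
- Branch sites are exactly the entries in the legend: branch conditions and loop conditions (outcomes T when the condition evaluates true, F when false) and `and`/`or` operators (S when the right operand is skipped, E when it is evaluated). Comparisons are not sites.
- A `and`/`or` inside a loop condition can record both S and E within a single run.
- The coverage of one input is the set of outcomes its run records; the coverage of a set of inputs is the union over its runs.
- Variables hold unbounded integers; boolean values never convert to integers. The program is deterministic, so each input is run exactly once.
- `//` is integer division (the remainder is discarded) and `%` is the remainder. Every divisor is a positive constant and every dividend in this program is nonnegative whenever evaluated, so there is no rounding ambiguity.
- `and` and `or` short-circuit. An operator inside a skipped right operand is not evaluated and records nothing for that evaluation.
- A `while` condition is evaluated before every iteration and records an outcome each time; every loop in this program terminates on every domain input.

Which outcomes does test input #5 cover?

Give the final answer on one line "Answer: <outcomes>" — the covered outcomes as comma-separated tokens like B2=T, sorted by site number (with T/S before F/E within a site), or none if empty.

Tracing the run of input #5 (g=5, z=7):
  B2->E, B1->F, B4->S, B3->F, B6->E, B5->T, B7->F
distinct outcomes covered: B1=F, B2=E, B3=F, B4=S, B5=T, B6=E, B7=F

Answer: B1=F, B2=E, B3=F, B4=S, B5=T, B6=E, B7=F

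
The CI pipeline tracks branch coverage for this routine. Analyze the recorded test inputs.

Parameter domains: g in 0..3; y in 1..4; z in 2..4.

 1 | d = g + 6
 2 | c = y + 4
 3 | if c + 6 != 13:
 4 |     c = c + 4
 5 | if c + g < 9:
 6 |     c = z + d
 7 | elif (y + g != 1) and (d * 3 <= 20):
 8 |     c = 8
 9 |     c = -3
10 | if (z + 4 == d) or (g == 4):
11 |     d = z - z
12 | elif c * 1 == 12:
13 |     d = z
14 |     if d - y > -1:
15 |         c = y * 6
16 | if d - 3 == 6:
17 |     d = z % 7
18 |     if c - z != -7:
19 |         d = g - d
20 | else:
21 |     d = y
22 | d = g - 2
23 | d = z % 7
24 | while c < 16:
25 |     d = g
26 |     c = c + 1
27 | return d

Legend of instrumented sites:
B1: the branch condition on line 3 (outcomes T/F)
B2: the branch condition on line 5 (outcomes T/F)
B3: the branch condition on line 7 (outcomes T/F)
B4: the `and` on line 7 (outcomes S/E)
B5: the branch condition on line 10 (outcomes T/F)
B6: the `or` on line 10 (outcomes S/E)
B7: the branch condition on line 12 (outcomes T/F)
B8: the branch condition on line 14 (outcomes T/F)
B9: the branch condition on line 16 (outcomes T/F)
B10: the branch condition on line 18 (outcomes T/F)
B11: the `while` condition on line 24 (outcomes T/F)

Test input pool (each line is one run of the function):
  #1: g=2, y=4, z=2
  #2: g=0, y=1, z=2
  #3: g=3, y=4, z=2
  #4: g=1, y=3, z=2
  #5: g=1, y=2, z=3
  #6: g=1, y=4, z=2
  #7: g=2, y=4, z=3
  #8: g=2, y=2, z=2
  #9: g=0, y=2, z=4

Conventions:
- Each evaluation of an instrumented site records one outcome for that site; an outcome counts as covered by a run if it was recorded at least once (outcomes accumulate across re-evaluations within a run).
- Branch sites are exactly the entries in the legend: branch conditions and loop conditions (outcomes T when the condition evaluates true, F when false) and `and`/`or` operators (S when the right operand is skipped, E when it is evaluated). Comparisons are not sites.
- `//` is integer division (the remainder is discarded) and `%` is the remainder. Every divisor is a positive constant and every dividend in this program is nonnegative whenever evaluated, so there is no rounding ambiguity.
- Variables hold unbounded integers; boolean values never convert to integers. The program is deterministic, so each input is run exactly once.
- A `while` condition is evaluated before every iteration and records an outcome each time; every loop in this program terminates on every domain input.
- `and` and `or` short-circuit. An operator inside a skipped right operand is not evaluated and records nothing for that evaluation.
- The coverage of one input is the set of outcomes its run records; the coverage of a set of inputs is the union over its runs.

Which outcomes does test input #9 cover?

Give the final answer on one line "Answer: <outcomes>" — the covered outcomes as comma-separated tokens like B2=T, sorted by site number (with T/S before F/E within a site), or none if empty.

Tracing the run of input #9 (g=0, y=2, z=4):
  B1->T, B2->F, B4->E, B3->T, B6->E, B5->F, B7->F, B9->F, B11->T, B11->T
  B11->T, B11->T, B11->T, B11->T, B11->T, B11->T, B11->T, B11->T, B11->T, B11->T
  B11->T, B11->T, B11->T, B11->T, B11->T, B11->T, B11->T, B11->F
distinct outcomes covered: B1=T, B2=F, B3=T, B4=E, B5=F, B6=E, B7=F, B9=F, B11=T, B11=F

Answer: B1=T, B2=F, B3=T, B4=E, B5=F, B6=E, B7=F, B9=F, B11=T, B11=F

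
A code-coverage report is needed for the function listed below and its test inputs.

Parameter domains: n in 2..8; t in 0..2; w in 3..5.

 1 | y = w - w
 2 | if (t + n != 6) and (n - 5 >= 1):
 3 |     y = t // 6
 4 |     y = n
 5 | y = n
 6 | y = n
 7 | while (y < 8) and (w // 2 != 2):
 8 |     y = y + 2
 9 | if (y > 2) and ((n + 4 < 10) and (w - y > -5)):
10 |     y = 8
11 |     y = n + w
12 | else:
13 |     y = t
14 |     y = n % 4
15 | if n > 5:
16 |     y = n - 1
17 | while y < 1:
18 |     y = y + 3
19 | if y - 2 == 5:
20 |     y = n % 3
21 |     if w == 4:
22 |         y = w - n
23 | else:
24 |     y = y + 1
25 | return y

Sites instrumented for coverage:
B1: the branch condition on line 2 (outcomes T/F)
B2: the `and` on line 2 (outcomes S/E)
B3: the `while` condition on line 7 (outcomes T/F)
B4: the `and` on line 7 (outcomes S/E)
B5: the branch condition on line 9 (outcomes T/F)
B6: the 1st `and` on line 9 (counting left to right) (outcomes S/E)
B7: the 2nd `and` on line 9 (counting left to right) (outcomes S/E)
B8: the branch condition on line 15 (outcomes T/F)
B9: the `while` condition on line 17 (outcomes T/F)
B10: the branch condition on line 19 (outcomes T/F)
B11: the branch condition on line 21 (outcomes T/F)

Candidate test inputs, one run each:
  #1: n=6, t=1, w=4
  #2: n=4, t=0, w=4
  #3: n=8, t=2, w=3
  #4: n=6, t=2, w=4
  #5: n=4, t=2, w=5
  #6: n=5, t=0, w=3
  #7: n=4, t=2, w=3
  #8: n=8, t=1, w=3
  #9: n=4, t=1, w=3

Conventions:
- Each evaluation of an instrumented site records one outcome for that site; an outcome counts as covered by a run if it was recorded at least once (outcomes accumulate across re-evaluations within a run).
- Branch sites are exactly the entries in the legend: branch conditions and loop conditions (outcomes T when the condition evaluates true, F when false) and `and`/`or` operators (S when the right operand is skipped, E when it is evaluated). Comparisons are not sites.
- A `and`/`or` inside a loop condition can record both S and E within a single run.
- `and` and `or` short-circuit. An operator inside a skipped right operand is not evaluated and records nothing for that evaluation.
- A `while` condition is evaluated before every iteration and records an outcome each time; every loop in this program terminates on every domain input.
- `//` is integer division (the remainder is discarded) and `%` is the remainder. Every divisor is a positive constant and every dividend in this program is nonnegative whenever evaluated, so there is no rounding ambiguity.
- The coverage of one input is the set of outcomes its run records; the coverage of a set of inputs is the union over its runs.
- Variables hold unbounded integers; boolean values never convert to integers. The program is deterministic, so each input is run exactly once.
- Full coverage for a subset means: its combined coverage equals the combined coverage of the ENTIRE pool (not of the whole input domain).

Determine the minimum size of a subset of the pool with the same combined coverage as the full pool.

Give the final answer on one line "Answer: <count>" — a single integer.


test 1 (n=6, t=1, w=4) fires B2->E, B1->T, B4->E, B3->F, B6->E, B7->S, B5->F, B8->T, B9->F, B10->F; hits B1=T, B2=E, B3=F, B4=E, B5=F, B6=E, B7=S, B8=T, B9=F, B10=F
test 2 (n=4, t=0, w=4) fires B2->E, B1->F, B4->E, B3->F, B6->E, B7->E, B5->T, B8->F, B9->F, B10->F; hits B1=F, B2=E, B3=F, B4=E, B5=T, B6=E, B7=E, B8=F, B9=F, B10=F
test 3 (n=8, t=2, w=3) fires B2->E, B1->T, B4->S, B3->F, B6->E, B7->S, B5->F, B8->T, B9->F, B10->T, B11->F; hits B1=T, B2=E, B3=F, B4=S, B5=F, B6=E, B7=S, B8=T, B9=F, B10=T, B11=F
test 4 (n=6, t=2, w=4) fires B2->E, B1->T, B4->E, B3->F, B6->E, B7->S, B5->F, B8->T, B9->F, B10->F; hits B1=T, B2=E, B3=F, B4=E, B5=F, B6=E, B7=S, B8=T, B9=F, B10=F
test 5 (n=4, t=2, w=5) fires B2->S, B1->F, B4->E, B3->F, B6->E, B7->E, B5->T, B8->F, B9->F, B10->F; hits B1=F, B2=S, B3=F, B4=E, B5=T, B6=E, B7=E, B8=F, B9=F, B10=F
test 6 (n=5, t=0, w=3) fires B2->E, B1->F, B4->E, B3->T, B4->E, B3->T, B4->S, B3->F, B6->E, B7->E, B5->F, B8->F, B9->F, B10->F; hits B1=F, B2=E, B3=T, B3=F, B4=S, B4=E, B5=F, B6=E, B7=E, B8=F, B9=F, B10=F
test 7 (n=4, t=2, w=3) fires B2->S, B1->F, B4->E, B3->T, B4->E, B3->T, B4->S, B3->F, B6->E, B7->E, B5->F, B8->F, B9->T, B9->F, ...; hits B1=F, B2=S, B3=T, B3=F, B4=S, B4=E, B5=F, B6=E, B7=E, B8=F, B9=T, B9=F, B10=F
test 8 (n=8, t=1, w=3) fires B2->E, B1->T, B4->S, B3->F, B6->E, B7->S, B5->F, B8->T, B9->F, B10->T, B11->F; hits B1=T, B2=E, B3=F, B4=S, B5=F, B6=E, B7=S, B8=T, B9=F, B10=T, B11=F
test 9 (n=4, t=1, w=3) fires B2->E, B1->F, B4->E, B3->T, B4->E, B3->T, B4->S, B3->F, B6->E, B7->E, B5->F, B8->F, B9->T, B9->F, ...; hits B1=F, B2=E, B3=T, B3=F, B4=S, B4=E, B5=F, B6=E, B7=E, B8=F, B9=T, B9=F, B10=F
pool-wide coverage (20 outcomes): B1=T, B1=F, B2=S, B2=E, B3=T, B3=F, B4=S, B4=E, B5=T, B5=F, B6=E, B7=S, B7=E, B8=T, B8=F, B9=T, B9=F, B10=T, B10=F, B11=F
size 1 is not enough: best union over all size-1 subsets is 13/20
size 2 is not enough: best union over all size-2 subsets is 19/20
at size 3, {2, 3, 7} reaches all 20 outcomes; every lexicographically earlier size-3 subset fails
Answer: 3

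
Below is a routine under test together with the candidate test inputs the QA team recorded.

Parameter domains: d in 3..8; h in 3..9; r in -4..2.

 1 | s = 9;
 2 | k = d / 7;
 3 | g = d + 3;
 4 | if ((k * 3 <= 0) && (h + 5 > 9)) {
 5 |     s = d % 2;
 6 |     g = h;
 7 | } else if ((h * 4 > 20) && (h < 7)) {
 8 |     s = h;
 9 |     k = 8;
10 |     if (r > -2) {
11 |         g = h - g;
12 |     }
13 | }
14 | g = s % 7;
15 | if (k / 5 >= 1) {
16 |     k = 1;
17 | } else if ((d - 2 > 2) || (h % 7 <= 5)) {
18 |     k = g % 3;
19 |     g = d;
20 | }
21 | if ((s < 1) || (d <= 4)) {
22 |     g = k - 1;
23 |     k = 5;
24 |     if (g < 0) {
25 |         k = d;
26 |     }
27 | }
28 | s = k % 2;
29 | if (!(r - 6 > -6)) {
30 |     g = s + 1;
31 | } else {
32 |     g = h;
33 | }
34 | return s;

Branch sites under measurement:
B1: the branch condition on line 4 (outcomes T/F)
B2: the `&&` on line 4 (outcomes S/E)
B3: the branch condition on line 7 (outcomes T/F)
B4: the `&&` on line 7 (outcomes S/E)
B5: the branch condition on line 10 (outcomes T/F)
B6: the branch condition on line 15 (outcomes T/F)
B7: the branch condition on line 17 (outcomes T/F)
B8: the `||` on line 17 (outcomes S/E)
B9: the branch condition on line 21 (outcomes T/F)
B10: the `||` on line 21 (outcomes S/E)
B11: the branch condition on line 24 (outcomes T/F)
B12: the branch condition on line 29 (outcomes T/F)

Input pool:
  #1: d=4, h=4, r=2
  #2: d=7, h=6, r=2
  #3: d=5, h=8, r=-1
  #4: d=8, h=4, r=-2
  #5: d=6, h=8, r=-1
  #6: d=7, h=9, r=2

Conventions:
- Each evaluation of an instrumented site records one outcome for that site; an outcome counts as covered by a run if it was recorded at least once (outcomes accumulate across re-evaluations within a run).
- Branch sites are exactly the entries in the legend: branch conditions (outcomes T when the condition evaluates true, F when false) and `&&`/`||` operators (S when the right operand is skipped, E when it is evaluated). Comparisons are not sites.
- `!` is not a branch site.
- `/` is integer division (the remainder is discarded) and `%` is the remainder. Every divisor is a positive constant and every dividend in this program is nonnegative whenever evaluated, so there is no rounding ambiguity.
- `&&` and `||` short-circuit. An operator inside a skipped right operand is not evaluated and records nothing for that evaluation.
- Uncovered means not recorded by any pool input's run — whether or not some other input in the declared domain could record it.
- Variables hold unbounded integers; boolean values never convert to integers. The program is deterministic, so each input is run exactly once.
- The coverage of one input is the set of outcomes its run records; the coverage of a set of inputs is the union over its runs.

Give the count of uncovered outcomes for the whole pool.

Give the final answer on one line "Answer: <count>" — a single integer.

input #1, d=4, h=4, r=2: outcomes B1=F, B2=E, B3=F, B4=S, B6=F, B7=T, B8=E, B9=T, B10=E, B11=F, B12=F
input #2, d=7, h=6, r=2: outcomes B1=F, B2=S, B3=T, B4=E, B5=T, B6=T, B9=F, B10=E, B12=F
input #3, d=5, h=8, r=-1: outcomes B1=T, B2=E, B6=F, B7=T, B8=S, B9=F, B10=E, B12=T
input #4, d=8, h=4, r=-2: outcomes B1=F, B2=S, B3=F, B4=S, B6=F, B7=T, B8=S, B9=F, B10=E, B12=T
input #5, d=6, h=8, r=-1: outcomes B1=T, B2=E, B6=F, B7=T, B8=S, B9=T, B10=S, B11=T, B12=T
input #6, d=7, h=9, r=2: outcomes B1=F, B2=S, B3=F, B4=E, B6=F, B7=T, B8=S, B9=F, B10=E, B12=F
union over the pool: B1=T, B1=F, B2=S, B2=E, B3=T, B3=F, B4=S, B4=E, B5=T, B6=T, B6=F, B7=T, B8=S, B8=E, B9=T, B9=F, B10=S, B10=E, B11=T, B11=F, B12=T, B12=F
uncovered (2 of 24): B5=F, B7=F

Answer: 2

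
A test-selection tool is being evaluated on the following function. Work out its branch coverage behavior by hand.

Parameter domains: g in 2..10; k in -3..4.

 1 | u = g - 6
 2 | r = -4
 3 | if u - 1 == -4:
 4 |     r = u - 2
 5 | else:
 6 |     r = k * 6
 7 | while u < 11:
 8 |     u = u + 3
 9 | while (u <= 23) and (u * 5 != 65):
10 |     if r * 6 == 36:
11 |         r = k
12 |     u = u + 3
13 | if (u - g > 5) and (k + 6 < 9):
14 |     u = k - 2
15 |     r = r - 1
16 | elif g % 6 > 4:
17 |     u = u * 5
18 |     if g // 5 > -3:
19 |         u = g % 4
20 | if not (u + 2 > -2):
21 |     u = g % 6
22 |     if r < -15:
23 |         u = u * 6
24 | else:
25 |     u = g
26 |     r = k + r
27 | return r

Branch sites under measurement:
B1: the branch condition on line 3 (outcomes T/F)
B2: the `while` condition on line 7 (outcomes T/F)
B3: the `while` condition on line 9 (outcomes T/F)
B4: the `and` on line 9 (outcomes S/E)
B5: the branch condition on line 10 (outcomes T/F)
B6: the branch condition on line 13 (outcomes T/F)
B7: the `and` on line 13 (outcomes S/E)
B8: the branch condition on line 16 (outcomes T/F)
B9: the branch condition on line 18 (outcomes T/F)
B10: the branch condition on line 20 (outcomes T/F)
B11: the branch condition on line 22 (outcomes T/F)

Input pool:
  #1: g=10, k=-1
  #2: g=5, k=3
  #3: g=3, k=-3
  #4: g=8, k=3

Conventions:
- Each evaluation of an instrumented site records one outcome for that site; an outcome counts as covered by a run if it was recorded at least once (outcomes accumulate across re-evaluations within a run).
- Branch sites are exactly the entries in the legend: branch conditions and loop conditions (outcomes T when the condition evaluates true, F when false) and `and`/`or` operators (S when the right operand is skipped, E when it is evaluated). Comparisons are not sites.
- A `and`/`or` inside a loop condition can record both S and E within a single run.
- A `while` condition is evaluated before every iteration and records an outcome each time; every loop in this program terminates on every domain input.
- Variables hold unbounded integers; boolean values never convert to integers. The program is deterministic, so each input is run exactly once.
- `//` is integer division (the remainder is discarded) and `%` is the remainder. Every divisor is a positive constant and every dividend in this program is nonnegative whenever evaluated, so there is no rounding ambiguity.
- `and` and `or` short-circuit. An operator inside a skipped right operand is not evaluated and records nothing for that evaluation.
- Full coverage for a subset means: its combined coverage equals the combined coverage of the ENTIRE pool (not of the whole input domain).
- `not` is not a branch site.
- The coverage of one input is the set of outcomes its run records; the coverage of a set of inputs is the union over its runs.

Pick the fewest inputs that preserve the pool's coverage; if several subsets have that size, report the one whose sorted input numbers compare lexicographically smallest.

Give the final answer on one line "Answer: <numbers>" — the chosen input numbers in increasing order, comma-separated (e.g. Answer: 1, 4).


run #1 (g=10, k=-1) runs B1->F, B2->T, B2->T, B2->T, B2->F, B4->E, B3->F, B7->S, B6->F, B8->F, B10->F; records B1=F, B2=T, B2=F, B3=F, B4=E, B6=F, B7=S, B8=F, B10=F
run #2 (g=5, k=3) runs B1->F, B2->T, B2->T, B2->T, B2->T, B2->F, B4->E, B3->T, B5->F, B4->E, B3->T, B5->F, B4->E, B3->T, ...; records B1=F, B2=T, B2=F, B3=T, B3=F, B4=S, B4=E, B5=F, B6=F, B7=E, B8=T, B9=T, B10=F
run #3 (g=3, k=-3) runs B1->T, B2->T, B2->T, B2->T, B2->T, B2->T, B2->F, B4->E, B3->T, B5->F, B4->E, B3->T, B5->F, B4->E, ...; records B1=T, B2=T, B2=F, B3=T, B3=F, B4=S, B4=E, B5=F, B6=T, B7=E, B10=T, B11=F
run #4 (g=8, k=3) runs B1->F, B2->T, B2->T, B2->T, B2->F, B4->E, B3->T, B5->F, B4->E, B3->T, B5->F, B4->E, B3->T, B5->F, ...; records B1=F, B2=T, B2=F, B3=T, B3=F, B4=S, B4=E, B5=F, B6=F, B7=E, B8=F, B10=F
together the pool reaches 19 outcomes: B1=T, B1=F, B2=T, B2=F, B3=T, B3=F, B4=S, B4=E, B5=F, B6=T, B6=F, B7=S, B7=E, B8=T, B8=F, B9=T, B10=T, B10=F, B11=F
no size-1 subset reaches all 19 outcomes (best union: 13/19)
no size-2 subset reaches all 19 outcomes (best union: 17/19)
the canonical winner is {1, 2, 3}: size 3, full 19-outcome coverage, earliest index list among size-3 covers
Answer: 1, 2, 3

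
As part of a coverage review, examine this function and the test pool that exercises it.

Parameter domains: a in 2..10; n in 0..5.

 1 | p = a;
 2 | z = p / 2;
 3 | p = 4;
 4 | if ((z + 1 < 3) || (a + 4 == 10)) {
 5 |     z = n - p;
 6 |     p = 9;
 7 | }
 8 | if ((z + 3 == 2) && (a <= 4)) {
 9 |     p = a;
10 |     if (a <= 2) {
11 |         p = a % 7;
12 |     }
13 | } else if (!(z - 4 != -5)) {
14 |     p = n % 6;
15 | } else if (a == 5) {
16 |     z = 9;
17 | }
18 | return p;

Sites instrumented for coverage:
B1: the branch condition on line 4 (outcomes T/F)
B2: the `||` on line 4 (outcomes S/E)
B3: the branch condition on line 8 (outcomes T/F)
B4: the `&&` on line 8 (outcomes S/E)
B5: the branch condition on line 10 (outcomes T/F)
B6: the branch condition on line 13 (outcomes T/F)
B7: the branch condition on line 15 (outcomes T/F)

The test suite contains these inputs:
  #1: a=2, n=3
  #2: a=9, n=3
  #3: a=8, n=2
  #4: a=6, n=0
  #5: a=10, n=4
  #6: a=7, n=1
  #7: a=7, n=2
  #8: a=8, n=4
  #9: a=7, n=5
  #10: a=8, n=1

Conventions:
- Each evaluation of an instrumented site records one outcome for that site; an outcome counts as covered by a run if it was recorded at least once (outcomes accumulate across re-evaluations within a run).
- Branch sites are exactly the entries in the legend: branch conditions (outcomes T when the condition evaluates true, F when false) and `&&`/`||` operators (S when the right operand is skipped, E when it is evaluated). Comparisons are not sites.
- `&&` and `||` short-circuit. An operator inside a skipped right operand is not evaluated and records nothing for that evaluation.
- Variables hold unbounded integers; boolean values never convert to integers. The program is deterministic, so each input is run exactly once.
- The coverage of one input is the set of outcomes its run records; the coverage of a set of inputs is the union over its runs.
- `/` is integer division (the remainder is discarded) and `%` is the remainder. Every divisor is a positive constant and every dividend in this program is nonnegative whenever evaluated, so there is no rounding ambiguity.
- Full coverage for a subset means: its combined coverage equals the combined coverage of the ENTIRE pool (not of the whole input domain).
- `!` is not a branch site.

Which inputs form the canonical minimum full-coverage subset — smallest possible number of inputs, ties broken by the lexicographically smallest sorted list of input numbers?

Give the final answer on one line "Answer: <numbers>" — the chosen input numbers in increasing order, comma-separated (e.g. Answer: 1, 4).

run #1 (a=2, n=3) runs B2->S, B1->T, B4->E, B3->T, B5->T; records B1=T, B2=S, B3=T, B4=E, B5=T
run #2 (a=9, n=3) runs B2->E, B1->F, B4->S, B3->F, B6->F, B7->F; records B1=F, B2=E, B3=F, B4=S, B6=F, B7=F
run #3 (a=8, n=2) runs B2->E, B1->F, B4->S, B3->F, B6->F, B7->F; records B1=F, B2=E, B3=F, B4=S, B6=F, B7=F
run #4 (a=6, n=0) runs B2->E, B1->T, B4->S, B3->F, B6->F, B7->F; records B1=T, B2=E, B3=F, B4=S, B6=F, B7=F
run #5 (a=10, n=4) runs B2->E, B1->F, B4->S, B3->F, B6->F, B7->F; records B1=F, B2=E, B3=F, B4=S, B6=F, B7=F
run #6 (a=7, n=1) runs B2->E, B1->F, B4->S, B3->F, B6->F, B7->F; records B1=F, B2=E, B3=F, B4=S, B6=F, B7=F
run #7 (a=7, n=2) runs B2->E, B1->F, B4->S, B3->F, B6->F, B7->F; records B1=F, B2=E, B3=F, B4=S, B6=F, B7=F
run #8 (a=8, n=4) runs B2->E, B1->F, B4->S, B3->F, B6->F, B7->F; records B1=F, B2=E, B3=F, B4=S, B6=F, B7=F
run #9 (a=7, n=5) runs B2->E, B1->F, B4->S, B3->F, B6->F, B7->F; records B1=F, B2=E, B3=F, B4=S, B6=F, B7=F
run #10 (a=8, n=1) runs B2->E, B1->F, B4->S, B3->F, B6->F, B7->F; records B1=F, B2=E, B3=F, B4=S, B6=F, B7=F
the full pool covers 11 outcomes: B1=T, B1=F, B2=S, B2=E, B3=T, B3=F, B4=S, B4=E, B5=T, B6=F, B7=F
no size-1 subset reaches all 11 outcomes (best union: 6/11)
inputs {1, 2} (size 2) cover everything; no size-2 subset with a lexicographically smaller index list covers all 11

Answer: 1, 2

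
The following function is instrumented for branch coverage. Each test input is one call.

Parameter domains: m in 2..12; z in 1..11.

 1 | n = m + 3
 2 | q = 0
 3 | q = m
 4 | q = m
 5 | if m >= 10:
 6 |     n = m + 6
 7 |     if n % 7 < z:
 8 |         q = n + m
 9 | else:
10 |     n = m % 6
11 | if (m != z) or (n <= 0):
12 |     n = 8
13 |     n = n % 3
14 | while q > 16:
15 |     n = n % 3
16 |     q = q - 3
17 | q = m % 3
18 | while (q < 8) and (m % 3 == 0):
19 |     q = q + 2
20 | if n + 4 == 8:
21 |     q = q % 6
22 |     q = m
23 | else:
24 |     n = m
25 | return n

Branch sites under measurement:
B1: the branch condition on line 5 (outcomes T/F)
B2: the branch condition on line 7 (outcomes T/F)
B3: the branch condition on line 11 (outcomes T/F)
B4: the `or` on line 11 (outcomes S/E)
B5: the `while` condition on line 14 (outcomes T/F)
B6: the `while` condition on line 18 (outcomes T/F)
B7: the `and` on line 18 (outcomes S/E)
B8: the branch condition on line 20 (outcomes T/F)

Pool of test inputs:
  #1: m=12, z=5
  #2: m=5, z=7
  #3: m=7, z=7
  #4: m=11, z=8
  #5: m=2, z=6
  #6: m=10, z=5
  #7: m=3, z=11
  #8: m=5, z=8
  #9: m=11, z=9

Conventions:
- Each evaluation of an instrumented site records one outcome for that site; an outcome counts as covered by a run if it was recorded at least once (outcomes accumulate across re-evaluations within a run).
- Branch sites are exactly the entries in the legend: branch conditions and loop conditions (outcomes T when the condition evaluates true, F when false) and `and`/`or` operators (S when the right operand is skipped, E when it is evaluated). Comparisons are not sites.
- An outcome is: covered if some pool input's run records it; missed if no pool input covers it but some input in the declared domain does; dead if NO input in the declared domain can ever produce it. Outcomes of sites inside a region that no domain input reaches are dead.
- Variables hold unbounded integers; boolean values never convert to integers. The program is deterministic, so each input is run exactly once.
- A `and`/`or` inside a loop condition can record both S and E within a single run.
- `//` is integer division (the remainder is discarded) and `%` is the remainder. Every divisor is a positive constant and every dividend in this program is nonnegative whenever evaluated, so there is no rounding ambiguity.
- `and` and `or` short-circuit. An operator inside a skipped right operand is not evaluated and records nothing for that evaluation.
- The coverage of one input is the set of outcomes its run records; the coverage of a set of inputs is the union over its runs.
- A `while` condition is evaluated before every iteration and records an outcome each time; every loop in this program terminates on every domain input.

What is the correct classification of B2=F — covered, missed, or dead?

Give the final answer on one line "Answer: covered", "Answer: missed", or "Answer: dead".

no pool input records B2=F
but domain input (m=10, z=1) does record it -> reachable, so missed

Answer: missed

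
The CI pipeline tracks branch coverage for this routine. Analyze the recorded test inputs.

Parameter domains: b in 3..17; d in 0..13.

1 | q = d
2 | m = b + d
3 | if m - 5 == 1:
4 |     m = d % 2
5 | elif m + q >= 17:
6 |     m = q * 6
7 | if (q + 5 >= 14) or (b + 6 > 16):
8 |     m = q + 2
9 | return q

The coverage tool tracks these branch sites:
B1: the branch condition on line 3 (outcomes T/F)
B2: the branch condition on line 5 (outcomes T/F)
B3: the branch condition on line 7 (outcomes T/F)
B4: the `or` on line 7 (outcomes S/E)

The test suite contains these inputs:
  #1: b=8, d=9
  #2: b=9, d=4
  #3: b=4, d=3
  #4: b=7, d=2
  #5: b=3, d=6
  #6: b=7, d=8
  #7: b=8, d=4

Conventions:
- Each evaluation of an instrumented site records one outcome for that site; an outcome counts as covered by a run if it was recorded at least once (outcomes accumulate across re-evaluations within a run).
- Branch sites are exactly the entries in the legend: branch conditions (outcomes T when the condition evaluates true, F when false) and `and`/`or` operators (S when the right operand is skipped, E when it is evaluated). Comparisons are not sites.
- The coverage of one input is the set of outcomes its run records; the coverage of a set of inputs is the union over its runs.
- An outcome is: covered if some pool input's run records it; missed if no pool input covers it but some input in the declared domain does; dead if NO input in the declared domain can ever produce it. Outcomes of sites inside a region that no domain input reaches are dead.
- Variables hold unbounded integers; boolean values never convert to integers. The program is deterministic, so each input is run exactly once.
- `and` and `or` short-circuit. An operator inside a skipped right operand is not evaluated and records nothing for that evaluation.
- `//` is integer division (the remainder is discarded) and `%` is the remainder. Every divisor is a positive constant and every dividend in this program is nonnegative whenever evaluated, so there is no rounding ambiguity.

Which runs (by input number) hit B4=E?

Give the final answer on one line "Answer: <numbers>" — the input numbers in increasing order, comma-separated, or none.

input #1 (b=8, d=9): does not record B4=E
input #2 (b=9, d=4): records B4=E
input #3 (b=4, d=3): records B4=E
input #4 (b=7, d=2): records B4=E
input #5 (b=3, d=6): records B4=E
input #6 (b=7, d=8): records B4=E
input #7 (b=8, d=4): records B4=E

Answer: 2, 3, 4, 5, 6, 7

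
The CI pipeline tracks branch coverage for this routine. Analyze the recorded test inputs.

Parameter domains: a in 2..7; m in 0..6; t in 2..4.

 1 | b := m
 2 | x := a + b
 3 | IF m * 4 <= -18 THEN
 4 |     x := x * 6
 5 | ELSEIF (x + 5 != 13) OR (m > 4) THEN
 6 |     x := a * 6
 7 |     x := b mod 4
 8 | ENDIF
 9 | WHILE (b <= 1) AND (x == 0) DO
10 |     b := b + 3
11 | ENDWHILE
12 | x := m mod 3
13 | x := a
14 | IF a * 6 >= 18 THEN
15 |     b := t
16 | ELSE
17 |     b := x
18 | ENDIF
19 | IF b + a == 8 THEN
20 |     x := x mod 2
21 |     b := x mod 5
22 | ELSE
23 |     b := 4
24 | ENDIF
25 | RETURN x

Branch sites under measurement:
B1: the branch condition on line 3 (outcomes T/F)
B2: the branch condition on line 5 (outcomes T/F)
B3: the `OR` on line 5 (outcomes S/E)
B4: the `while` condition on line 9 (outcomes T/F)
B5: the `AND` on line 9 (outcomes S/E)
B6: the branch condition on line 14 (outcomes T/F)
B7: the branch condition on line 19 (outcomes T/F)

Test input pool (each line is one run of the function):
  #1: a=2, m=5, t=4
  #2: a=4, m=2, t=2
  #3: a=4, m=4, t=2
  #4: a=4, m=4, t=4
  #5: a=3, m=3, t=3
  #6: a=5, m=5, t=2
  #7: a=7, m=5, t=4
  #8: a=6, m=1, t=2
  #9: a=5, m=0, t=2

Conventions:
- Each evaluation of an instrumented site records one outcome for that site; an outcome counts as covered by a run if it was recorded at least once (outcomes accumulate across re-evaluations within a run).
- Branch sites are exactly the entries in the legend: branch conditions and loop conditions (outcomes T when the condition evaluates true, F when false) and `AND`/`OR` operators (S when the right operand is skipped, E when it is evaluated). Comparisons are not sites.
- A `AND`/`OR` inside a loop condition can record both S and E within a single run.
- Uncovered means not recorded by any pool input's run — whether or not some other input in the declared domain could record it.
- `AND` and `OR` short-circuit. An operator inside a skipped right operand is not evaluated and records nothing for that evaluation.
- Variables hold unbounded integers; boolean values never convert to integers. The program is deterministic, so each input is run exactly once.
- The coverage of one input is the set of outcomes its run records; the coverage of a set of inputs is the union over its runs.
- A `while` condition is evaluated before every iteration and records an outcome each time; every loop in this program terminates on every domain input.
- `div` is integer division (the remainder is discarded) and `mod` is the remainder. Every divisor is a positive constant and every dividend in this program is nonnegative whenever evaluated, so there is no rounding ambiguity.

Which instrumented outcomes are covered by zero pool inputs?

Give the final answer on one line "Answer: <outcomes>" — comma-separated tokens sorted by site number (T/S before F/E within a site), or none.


input #1 (a=2, m=5, t=4): events B1->F, B3->S, B2->T, B5->S, B4->F, B6->F, B7->F; covers B1=F, B2=T, B3=S, B4=F, B5=S, B6=F, B7=F
input #2 (a=4, m=2, t=2): events B1->F, B3->S, B2->T, B5->S, B4->F, B6->T, B7->F; covers B1=F, B2=T, B3=S, B4=F, B5=S, B6=T, B7=F
input #3 (a=4, m=4, t=2): events B1->F, B3->E, B2->F, B5->S, B4->F, B6->T, B7->F; covers B1=F, B2=F, B3=E, B4=F, B5=S, B6=T, B7=F
input #4 (a=4, m=4, t=4): events B1->F, B3->E, B2->F, B5->S, B4->F, B6->T, B7->T; covers B1=F, B2=F, B3=E, B4=F, B5=S, B6=T, B7=T
input #5 (a=3, m=3, t=3): events B1->F, B3->S, B2->T, B5->S, B4->F, B6->T, B7->F; covers B1=F, B2=T, B3=S, B4=F, B5=S, B6=T, B7=F
input #6 (a=5, m=5, t=2): events B1->F, B3->S, B2->T, B5->S, B4->F, B6->T, B7->F; covers B1=F, B2=T, B3=S, B4=F, B5=S, B6=T, B7=F
input #7 (a=7, m=5, t=4): events B1->F, B3->S, B2->T, B5->S, B4->F, B6->T, B7->F; covers B1=F, B2=T, B3=S, B4=F, B5=S, B6=T, B7=F
input #8 (a=6, m=1, t=2): events B1->F, B3->S, B2->T, B5->E, B4->F, B6->T, B7->T; covers B1=F, B2=T, B3=S, B4=F, B5=E, B6=T, B7=T
input #9 (a=5, m=0, t=2): events B1->F, B3->S, B2->T, B5->E, B4->T, B5->S, B4->F, B6->T, B7->F; covers B1=F, B2=T, B3=S, B4=T, B4=F, B5=S, B5=E, B6=T, B7=F
union over the pool: B1=F, B2=T, B2=F, B3=S, B3=E, B4=T, B4=F, B5=S, B5=E, B6=T, B6=F, B7=T, B7=F
uncovered (1 of 14): B1=T
Answer: B1=T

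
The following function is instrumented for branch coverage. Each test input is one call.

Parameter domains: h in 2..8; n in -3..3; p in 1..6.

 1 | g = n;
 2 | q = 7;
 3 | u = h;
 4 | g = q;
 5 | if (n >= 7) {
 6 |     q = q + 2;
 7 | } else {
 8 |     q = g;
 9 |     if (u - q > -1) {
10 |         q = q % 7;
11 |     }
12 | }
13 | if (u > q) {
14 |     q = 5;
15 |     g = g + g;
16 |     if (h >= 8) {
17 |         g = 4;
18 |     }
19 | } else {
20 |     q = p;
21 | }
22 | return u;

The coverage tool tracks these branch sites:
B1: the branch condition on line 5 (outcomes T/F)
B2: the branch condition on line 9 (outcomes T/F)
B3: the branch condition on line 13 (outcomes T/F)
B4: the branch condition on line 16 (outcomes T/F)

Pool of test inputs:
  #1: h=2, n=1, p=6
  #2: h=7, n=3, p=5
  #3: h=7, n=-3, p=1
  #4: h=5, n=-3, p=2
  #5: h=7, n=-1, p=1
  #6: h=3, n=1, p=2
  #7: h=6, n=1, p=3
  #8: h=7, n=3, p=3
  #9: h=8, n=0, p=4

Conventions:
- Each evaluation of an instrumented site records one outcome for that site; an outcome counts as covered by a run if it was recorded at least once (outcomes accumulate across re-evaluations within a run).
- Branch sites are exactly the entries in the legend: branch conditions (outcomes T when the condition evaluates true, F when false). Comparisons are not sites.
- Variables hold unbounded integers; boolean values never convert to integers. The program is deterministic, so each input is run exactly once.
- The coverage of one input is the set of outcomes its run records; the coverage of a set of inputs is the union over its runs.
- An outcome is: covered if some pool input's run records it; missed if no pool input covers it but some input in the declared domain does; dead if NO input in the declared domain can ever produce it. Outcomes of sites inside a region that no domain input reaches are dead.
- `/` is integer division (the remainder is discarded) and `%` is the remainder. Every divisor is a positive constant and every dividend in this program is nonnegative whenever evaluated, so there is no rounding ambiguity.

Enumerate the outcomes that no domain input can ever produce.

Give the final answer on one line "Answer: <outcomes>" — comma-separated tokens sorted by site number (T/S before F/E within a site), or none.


sweeping the full domain (294 inputs) for each outcome:
  B1=T: zero occurrences over every domain input -> dead
  reachable outcomes have witnesses, e.g. B1=F (e.g. h=2, n=-3, p=1), B2=T (e.g. h=7, n=-3, p=1), B2=F (e.g. h=2, n=-3, p=1), B3=T (e.g. h=7, n=-3, p=1)
Answer: B1=T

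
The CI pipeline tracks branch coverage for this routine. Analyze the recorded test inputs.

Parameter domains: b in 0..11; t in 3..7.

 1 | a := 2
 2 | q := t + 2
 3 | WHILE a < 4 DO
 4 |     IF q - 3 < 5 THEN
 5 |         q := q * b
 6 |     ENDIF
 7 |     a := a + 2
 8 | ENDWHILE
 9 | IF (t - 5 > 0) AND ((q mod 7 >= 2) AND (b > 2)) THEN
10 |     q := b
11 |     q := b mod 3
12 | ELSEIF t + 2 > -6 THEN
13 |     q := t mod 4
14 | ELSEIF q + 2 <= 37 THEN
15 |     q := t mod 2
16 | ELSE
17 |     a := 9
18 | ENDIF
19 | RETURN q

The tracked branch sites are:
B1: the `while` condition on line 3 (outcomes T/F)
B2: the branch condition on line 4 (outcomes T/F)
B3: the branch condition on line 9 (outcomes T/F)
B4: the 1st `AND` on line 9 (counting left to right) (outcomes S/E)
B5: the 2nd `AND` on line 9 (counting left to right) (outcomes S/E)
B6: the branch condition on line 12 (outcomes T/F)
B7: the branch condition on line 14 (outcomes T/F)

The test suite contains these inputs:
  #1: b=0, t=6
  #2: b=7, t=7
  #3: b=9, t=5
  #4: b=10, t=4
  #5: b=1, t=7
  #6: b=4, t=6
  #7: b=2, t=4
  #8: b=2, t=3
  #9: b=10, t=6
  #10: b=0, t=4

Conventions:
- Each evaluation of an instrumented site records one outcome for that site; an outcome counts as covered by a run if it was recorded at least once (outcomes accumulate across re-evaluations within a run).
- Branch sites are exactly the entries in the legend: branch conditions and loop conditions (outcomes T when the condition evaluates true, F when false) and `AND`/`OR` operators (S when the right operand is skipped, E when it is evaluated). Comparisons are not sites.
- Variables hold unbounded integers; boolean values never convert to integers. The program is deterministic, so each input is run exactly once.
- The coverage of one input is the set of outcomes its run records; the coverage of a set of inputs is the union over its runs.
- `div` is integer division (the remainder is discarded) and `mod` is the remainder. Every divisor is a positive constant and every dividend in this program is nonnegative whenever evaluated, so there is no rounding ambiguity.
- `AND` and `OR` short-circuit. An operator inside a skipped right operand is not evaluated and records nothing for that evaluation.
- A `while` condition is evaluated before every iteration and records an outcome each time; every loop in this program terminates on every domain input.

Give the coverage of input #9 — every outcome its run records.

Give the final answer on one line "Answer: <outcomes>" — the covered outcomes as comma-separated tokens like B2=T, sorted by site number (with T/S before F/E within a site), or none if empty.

Running input #9 (b=10, t=6), event by event:
  B1->T, B2->F, B1->F, B4->E, B5->S, B3->F, B6->T
distinct outcomes covered: B1=T, B1=F, B2=F, B3=F, B4=E, B5=S, B6=T

Answer: B1=T, B1=F, B2=F, B3=F, B4=E, B5=S, B6=T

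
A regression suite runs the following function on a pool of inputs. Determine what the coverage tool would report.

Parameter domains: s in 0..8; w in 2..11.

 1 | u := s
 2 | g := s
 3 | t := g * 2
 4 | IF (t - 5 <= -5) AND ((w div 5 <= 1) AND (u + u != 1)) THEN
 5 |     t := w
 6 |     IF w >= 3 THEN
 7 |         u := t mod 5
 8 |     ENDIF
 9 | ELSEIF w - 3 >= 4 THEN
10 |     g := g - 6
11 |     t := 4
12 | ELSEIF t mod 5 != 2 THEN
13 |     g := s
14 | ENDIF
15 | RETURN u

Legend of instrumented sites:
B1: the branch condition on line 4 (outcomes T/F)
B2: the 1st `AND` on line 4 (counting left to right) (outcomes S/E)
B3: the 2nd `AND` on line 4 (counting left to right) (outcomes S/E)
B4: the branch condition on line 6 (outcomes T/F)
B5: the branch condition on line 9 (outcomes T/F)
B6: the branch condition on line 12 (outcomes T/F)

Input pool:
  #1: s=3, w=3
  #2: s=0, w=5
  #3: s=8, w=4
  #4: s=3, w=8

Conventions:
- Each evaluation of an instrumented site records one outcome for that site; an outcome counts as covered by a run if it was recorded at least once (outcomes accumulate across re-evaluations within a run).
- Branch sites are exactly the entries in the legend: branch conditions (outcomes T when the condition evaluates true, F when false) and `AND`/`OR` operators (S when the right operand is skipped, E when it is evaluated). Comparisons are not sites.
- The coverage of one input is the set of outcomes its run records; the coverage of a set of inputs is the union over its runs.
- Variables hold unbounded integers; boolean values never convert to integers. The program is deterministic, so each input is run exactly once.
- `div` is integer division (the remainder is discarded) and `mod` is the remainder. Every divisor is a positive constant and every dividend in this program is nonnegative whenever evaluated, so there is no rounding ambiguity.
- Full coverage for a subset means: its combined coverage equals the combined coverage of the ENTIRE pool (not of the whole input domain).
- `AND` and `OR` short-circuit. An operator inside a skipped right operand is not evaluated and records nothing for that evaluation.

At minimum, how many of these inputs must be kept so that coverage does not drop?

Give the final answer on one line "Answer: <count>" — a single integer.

input #1, s=3, w=3: events B2->S, B1->F, B5->F, B6->T; outcomes B1=F, B2=S, B5=F, B6=T
input #2, s=0, w=5: events B2->E, B3->E, B1->T, B4->T; outcomes B1=T, B2=E, B3=E, B4=T
input #3, s=8, w=4: events B2->S, B1->F, B5->F, B6->T; outcomes B1=F, B2=S, B5=F, B6=T
input #4, s=3, w=8: events B2->S, B1->F, B5->T; outcomes B1=F, B2=S, B5=T
union over all inputs: B1=T, B1=F, B2=S, B2=E, B3=E, B4=T, B5=T, B5=F, B6=T (9 outcomes)
checked all size-1 subsets: none covers 9 outcomes (max 4/9)
checked all size-2 subsets: none covers 9 outcomes (max 8/9)
the canonical winner is {1, 2, 4}: size 3, full 9-outcome coverage, earliest index list among size-3 covers

Answer: 3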